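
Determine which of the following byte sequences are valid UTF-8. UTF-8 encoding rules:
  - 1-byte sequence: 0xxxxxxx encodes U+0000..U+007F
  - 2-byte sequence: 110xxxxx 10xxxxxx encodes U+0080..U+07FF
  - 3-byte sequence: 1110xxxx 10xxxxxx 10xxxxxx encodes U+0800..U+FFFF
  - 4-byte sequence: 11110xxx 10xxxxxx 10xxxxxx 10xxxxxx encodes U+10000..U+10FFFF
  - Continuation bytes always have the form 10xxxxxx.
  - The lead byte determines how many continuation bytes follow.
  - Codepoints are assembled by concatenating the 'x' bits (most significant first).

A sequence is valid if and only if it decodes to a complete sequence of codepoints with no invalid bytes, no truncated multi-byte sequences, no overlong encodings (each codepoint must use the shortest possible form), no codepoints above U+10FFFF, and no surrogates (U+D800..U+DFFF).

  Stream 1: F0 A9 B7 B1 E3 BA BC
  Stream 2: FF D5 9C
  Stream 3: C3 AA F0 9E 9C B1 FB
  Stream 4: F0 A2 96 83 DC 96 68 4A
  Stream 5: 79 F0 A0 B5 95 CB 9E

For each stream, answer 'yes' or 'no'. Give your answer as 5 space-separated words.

Answer: yes no no yes yes

Derivation:
Stream 1: decodes cleanly. VALID
Stream 2: error at byte offset 0. INVALID
Stream 3: error at byte offset 6. INVALID
Stream 4: decodes cleanly. VALID
Stream 5: decodes cleanly. VALID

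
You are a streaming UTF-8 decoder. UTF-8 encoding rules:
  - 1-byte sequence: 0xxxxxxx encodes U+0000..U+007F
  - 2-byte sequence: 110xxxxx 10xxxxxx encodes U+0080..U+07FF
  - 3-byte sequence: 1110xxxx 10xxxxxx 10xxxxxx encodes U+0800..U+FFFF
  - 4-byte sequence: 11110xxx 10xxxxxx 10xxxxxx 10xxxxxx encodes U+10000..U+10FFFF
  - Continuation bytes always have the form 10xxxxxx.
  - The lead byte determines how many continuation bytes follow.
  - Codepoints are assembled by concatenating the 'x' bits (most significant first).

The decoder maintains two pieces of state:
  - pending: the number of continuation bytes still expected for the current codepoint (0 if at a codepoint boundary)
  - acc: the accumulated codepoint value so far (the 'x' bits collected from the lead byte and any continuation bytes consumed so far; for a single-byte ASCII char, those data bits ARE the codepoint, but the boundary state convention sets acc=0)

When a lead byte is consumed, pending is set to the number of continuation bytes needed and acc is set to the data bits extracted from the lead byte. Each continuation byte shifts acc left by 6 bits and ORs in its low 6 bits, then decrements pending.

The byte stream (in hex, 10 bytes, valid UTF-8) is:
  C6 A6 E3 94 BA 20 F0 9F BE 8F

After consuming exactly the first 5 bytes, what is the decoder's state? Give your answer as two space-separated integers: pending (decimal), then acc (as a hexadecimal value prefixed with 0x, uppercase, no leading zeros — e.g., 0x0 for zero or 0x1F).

Answer: 0 0x353A

Derivation:
Byte[0]=C6: 2-byte lead. pending=1, acc=0x6
Byte[1]=A6: continuation. acc=(acc<<6)|0x26=0x1A6, pending=0
Byte[2]=E3: 3-byte lead. pending=2, acc=0x3
Byte[3]=94: continuation. acc=(acc<<6)|0x14=0xD4, pending=1
Byte[4]=BA: continuation. acc=(acc<<6)|0x3A=0x353A, pending=0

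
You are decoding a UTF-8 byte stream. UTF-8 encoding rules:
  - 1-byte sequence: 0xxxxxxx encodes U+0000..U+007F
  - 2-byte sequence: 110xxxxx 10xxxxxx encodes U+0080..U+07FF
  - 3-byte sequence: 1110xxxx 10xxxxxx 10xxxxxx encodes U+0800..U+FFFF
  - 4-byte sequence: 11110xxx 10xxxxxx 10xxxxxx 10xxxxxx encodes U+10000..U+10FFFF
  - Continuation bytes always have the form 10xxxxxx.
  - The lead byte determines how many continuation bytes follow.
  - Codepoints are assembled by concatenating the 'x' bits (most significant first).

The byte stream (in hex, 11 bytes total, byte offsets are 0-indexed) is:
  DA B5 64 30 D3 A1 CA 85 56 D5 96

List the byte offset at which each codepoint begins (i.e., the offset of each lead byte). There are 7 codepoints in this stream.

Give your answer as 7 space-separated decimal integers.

Byte[0]=DA: 2-byte lead, need 1 cont bytes. acc=0x1A
Byte[1]=B5: continuation. acc=(acc<<6)|0x35=0x6B5
Completed: cp=U+06B5 (starts at byte 0)
Byte[2]=64: 1-byte ASCII. cp=U+0064
Byte[3]=30: 1-byte ASCII. cp=U+0030
Byte[4]=D3: 2-byte lead, need 1 cont bytes. acc=0x13
Byte[5]=A1: continuation. acc=(acc<<6)|0x21=0x4E1
Completed: cp=U+04E1 (starts at byte 4)
Byte[6]=CA: 2-byte lead, need 1 cont bytes. acc=0xA
Byte[7]=85: continuation. acc=(acc<<6)|0x05=0x285
Completed: cp=U+0285 (starts at byte 6)
Byte[8]=56: 1-byte ASCII. cp=U+0056
Byte[9]=D5: 2-byte lead, need 1 cont bytes. acc=0x15
Byte[10]=96: continuation. acc=(acc<<6)|0x16=0x556
Completed: cp=U+0556 (starts at byte 9)

Answer: 0 2 3 4 6 8 9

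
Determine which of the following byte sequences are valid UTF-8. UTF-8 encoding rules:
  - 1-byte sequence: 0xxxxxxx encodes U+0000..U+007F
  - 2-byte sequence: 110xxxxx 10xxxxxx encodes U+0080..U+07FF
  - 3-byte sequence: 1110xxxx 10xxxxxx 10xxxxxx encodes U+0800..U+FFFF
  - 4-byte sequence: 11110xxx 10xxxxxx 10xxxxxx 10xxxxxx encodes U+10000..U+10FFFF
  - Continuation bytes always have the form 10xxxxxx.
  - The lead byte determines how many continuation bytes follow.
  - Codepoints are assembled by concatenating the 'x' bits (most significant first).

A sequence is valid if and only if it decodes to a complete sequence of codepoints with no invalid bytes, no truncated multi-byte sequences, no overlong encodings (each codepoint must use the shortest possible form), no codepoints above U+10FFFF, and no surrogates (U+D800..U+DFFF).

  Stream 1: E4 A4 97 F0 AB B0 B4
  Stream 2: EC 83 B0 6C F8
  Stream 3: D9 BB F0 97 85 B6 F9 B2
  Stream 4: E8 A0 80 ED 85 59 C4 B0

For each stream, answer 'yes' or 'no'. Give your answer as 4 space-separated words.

Answer: yes no no no

Derivation:
Stream 1: decodes cleanly. VALID
Stream 2: error at byte offset 4. INVALID
Stream 3: error at byte offset 6. INVALID
Stream 4: error at byte offset 5. INVALID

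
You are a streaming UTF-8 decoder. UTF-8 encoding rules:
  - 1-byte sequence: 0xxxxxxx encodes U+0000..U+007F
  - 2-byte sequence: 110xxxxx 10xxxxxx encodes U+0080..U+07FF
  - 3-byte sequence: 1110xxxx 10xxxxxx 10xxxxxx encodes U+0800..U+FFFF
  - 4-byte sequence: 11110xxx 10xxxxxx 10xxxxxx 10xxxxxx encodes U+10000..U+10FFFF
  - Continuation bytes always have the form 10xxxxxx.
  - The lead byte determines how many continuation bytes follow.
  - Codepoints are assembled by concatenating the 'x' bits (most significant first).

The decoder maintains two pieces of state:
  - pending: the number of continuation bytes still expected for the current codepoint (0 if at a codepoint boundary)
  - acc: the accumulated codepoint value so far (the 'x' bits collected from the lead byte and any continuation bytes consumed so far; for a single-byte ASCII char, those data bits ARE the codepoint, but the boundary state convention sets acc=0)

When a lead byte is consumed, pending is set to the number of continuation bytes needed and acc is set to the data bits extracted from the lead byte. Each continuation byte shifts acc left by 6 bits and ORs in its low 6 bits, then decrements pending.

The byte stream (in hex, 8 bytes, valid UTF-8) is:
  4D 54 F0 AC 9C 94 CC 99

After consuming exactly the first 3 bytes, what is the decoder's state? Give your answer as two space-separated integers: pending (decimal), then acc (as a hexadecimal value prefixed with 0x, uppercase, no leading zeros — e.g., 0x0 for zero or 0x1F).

Answer: 3 0x0

Derivation:
Byte[0]=4D: 1-byte. pending=0, acc=0x0
Byte[1]=54: 1-byte. pending=0, acc=0x0
Byte[2]=F0: 4-byte lead. pending=3, acc=0x0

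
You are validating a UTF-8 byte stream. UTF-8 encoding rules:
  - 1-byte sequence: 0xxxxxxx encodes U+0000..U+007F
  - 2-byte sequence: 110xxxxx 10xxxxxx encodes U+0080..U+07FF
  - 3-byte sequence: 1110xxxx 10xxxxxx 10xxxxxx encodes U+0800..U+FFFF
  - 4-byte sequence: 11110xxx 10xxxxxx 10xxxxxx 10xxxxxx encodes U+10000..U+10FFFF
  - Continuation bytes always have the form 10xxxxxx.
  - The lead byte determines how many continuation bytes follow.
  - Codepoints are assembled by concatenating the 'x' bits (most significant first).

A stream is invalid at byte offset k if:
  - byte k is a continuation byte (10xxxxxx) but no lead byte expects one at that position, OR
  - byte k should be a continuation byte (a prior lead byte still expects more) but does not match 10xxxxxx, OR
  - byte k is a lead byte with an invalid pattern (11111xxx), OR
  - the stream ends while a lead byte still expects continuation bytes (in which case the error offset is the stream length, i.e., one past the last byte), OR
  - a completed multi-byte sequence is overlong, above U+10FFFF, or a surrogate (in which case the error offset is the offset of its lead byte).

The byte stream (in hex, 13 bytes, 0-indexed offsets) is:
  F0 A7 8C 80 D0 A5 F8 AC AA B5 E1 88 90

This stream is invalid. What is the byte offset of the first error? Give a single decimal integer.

Byte[0]=F0: 4-byte lead, need 3 cont bytes. acc=0x0
Byte[1]=A7: continuation. acc=(acc<<6)|0x27=0x27
Byte[2]=8C: continuation. acc=(acc<<6)|0x0C=0x9CC
Byte[3]=80: continuation. acc=(acc<<6)|0x00=0x27300
Completed: cp=U+27300 (starts at byte 0)
Byte[4]=D0: 2-byte lead, need 1 cont bytes. acc=0x10
Byte[5]=A5: continuation. acc=(acc<<6)|0x25=0x425
Completed: cp=U+0425 (starts at byte 4)
Byte[6]=F8: INVALID lead byte (not 0xxx/110x/1110/11110)

Answer: 6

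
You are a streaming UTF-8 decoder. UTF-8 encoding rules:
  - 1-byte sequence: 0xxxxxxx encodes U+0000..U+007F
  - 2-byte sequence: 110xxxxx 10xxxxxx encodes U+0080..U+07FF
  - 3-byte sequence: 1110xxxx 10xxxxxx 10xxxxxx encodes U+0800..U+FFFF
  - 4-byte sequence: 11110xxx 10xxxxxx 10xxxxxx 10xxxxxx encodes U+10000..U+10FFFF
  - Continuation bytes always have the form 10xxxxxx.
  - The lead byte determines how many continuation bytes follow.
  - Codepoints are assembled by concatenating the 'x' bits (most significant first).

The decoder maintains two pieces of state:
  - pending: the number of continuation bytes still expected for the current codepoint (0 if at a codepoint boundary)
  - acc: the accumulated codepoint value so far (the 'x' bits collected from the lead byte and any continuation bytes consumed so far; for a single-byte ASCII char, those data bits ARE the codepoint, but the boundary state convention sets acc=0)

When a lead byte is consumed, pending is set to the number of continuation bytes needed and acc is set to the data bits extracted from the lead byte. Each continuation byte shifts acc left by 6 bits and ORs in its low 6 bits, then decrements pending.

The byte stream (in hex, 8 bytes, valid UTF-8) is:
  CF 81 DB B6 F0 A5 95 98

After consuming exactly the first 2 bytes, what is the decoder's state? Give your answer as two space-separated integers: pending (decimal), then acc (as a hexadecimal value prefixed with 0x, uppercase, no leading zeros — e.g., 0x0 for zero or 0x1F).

Answer: 0 0x3C1

Derivation:
Byte[0]=CF: 2-byte lead. pending=1, acc=0xF
Byte[1]=81: continuation. acc=(acc<<6)|0x01=0x3C1, pending=0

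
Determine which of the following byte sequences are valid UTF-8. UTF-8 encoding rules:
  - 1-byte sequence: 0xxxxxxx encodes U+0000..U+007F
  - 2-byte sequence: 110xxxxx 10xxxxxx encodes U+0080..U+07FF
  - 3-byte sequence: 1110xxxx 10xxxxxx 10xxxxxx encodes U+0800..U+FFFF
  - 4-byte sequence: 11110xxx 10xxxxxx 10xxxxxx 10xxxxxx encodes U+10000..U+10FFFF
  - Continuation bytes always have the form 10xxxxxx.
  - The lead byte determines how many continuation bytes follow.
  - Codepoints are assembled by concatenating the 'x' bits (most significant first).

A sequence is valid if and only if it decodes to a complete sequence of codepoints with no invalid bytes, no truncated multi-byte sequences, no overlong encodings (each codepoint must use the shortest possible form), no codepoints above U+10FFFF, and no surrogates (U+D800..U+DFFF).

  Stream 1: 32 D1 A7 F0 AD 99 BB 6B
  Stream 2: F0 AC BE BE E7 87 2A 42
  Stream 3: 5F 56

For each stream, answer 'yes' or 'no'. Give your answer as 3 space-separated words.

Answer: yes no yes

Derivation:
Stream 1: decodes cleanly. VALID
Stream 2: error at byte offset 6. INVALID
Stream 3: decodes cleanly. VALID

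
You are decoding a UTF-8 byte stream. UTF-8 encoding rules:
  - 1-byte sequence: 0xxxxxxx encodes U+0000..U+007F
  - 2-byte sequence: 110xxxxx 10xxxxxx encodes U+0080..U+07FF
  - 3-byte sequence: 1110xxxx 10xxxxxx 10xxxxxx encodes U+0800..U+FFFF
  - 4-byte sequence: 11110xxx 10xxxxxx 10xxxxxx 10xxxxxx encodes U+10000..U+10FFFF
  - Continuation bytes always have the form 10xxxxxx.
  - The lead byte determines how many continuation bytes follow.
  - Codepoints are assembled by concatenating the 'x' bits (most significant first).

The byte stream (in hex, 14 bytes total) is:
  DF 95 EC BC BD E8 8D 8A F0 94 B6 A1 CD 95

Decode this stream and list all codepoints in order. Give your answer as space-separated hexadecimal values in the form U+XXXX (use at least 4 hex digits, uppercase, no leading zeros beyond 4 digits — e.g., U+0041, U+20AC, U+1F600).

Byte[0]=DF: 2-byte lead, need 1 cont bytes. acc=0x1F
Byte[1]=95: continuation. acc=(acc<<6)|0x15=0x7D5
Completed: cp=U+07D5 (starts at byte 0)
Byte[2]=EC: 3-byte lead, need 2 cont bytes. acc=0xC
Byte[3]=BC: continuation. acc=(acc<<6)|0x3C=0x33C
Byte[4]=BD: continuation. acc=(acc<<6)|0x3D=0xCF3D
Completed: cp=U+CF3D (starts at byte 2)
Byte[5]=E8: 3-byte lead, need 2 cont bytes. acc=0x8
Byte[6]=8D: continuation. acc=(acc<<6)|0x0D=0x20D
Byte[7]=8A: continuation. acc=(acc<<6)|0x0A=0x834A
Completed: cp=U+834A (starts at byte 5)
Byte[8]=F0: 4-byte lead, need 3 cont bytes. acc=0x0
Byte[9]=94: continuation. acc=(acc<<6)|0x14=0x14
Byte[10]=B6: continuation. acc=(acc<<6)|0x36=0x536
Byte[11]=A1: continuation. acc=(acc<<6)|0x21=0x14DA1
Completed: cp=U+14DA1 (starts at byte 8)
Byte[12]=CD: 2-byte lead, need 1 cont bytes. acc=0xD
Byte[13]=95: continuation. acc=(acc<<6)|0x15=0x355
Completed: cp=U+0355 (starts at byte 12)

Answer: U+07D5 U+CF3D U+834A U+14DA1 U+0355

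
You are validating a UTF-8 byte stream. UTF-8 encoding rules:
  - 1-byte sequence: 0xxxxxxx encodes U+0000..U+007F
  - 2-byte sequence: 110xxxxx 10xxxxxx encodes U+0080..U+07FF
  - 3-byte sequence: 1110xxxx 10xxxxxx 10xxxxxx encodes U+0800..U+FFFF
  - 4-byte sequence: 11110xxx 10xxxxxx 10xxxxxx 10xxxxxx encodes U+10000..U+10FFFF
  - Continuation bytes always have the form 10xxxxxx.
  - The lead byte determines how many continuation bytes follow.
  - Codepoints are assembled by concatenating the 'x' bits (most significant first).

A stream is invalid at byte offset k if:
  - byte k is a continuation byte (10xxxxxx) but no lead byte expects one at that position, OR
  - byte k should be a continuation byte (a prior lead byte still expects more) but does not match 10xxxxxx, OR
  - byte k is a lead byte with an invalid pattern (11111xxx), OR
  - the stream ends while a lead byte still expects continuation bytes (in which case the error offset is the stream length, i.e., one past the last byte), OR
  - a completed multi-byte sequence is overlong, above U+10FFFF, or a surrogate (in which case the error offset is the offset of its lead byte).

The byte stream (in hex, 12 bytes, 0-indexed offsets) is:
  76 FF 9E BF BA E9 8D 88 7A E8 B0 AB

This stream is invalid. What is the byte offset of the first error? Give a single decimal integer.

Answer: 1

Derivation:
Byte[0]=76: 1-byte ASCII. cp=U+0076
Byte[1]=FF: INVALID lead byte (not 0xxx/110x/1110/11110)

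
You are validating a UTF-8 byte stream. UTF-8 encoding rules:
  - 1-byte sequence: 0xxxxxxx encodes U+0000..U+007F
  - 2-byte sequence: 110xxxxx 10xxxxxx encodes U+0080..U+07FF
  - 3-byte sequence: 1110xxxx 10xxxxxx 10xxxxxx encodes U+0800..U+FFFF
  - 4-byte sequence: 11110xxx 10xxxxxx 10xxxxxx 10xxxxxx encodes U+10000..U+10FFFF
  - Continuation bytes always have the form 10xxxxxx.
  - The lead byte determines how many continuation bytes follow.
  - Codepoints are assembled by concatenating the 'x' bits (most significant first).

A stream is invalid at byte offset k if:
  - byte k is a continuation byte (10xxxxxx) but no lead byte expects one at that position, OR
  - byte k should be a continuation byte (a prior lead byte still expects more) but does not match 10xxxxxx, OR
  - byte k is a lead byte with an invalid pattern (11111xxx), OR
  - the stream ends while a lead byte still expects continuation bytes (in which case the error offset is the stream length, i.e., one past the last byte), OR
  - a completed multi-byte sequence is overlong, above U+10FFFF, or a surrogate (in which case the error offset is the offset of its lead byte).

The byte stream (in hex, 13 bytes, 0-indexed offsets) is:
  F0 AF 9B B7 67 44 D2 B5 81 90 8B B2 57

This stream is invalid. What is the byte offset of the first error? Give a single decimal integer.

Byte[0]=F0: 4-byte lead, need 3 cont bytes. acc=0x0
Byte[1]=AF: continuation. acc=(acc<<6)|0x2F=0x2F
Byte[2]=9B: continuation. acc=(acc<<6)|0x1B=0xBDB
Byte[3]=B7: continuation. acc=(acc<<6)|0x37=0x2F6F7
Completed: cp=U+2F6F7 (starts at byte 0)
Byte[4]=67: 1-byte ASCII. cp=U+0067
Byte[5]=44: 1-byte ASCII. cp=U+0044
Byte[6]=D2: 2-byte lead, need 1 cont bytes. acc=0x12
Byte[7]=B5: continuation. acc=(acc<<6)|0x35=0x4B5
Completed: cp=U+04B5 (starts at byte 6)
Byte[8]=81: INVALID lead byte (not 0xxx/110x/1110/11110)

Answer: 8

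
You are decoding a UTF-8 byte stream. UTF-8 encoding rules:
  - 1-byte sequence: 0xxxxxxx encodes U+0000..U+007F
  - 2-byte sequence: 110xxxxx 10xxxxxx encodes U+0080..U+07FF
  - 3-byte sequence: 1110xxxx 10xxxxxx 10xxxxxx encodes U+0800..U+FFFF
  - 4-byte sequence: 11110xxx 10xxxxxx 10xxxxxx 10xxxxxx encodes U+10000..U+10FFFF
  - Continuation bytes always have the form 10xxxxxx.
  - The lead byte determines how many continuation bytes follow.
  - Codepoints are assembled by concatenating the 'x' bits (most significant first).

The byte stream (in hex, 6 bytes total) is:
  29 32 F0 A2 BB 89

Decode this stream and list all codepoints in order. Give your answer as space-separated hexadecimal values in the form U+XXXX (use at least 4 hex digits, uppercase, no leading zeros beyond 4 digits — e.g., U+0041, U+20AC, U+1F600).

Answer: U+0029 U+0032 U+22EC9

Derivation:
Byte[0]=29: 1-byte ASCII. cp=U+0029
Byte[1]=32: 1-byte ASCII. cp=U+0032
Byte[2]=F0: 4-byte lead, need 3 cont bytes. acc=0x0
Byte[3]=A2: continuation. acc=(acc<<6)|0x22=0x22
Byte[4]=BB: continuation. acc=(acc<<6)|0x3B=0x8BB
Byte[5]=89: continuation. acc=(acc<<6)|0x09=0x22EC9
Completed: cp=U+22EC9 (starts at byte 2)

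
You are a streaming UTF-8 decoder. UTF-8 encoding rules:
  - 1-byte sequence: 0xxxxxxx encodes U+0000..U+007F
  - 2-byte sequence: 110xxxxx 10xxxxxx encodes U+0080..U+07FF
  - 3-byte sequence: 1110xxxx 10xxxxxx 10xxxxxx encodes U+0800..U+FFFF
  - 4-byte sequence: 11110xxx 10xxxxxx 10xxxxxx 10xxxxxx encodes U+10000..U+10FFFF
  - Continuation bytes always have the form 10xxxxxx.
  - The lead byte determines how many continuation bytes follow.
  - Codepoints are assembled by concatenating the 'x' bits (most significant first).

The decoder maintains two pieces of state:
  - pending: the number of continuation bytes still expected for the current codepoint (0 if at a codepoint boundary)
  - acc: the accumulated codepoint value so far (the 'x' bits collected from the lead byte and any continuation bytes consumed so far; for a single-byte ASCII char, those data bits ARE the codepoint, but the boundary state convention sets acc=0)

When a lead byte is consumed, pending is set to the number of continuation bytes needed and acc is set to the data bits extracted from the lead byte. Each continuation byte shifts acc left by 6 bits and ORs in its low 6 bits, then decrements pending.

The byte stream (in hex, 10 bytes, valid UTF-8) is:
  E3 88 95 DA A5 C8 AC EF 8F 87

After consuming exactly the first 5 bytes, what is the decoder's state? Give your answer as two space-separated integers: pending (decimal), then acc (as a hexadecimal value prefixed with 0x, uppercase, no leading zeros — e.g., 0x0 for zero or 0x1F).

Answer: 0 0x6A5

Derivation:
Byte[0]=E3: 3-byte lead. pending=2, acc=0x3
Byte[1]=88: continuation. acc=(acc<<6)|0x08=0xC8, pending=1
Byte[2]=95: continuation. acc=(acc<<6)|0x15=0x3215, pending=0
Byte[3]=DA: 2-byte lead. pending=1, acc=0x1A
Byte[4]=A5: continuation. acc=(acc<<6)|0x25=0x6A5, pending=0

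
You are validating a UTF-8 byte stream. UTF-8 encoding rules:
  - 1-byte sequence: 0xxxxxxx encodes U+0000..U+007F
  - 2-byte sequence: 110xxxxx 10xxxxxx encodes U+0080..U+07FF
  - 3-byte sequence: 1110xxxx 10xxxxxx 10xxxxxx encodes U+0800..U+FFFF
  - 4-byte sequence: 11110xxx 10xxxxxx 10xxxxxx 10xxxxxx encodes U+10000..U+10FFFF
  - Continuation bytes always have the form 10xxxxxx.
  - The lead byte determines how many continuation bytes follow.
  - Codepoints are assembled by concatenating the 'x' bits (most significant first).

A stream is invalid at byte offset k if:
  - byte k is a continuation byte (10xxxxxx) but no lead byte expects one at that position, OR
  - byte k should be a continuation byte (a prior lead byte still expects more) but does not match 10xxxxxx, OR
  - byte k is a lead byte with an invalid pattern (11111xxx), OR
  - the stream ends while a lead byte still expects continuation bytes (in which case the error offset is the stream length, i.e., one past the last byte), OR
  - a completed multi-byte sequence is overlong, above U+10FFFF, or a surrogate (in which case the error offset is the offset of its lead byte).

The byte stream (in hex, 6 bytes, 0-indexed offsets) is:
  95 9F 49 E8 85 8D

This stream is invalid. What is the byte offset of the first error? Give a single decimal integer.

Byte[0]=95: INVALID lead byte (not 0xxx/110x/1110/11110)

Answer: 0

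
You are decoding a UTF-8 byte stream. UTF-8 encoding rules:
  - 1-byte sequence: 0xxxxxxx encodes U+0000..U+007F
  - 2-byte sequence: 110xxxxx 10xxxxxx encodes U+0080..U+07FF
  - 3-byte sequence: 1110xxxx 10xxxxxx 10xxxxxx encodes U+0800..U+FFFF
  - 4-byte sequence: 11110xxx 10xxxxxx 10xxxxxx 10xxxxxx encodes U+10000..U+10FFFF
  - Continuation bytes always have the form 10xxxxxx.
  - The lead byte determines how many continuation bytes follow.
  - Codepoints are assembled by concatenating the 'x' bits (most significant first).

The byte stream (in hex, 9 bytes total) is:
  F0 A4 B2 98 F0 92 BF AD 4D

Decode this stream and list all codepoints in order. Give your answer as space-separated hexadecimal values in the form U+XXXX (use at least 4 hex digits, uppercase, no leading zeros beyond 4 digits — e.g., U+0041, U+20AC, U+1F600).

Byte[0]=F0: 4-byte lead, need 3 cont bytes. acc=0x0
Byte[1]=A4: continuation. acc=(acc<<6)|0x24=0x24
Byte[2]=B2: continuation. acc=(acc<<6)|0x32=0x932
Byte[3]=98: continuation. acc=(acc<<6)|0x18=0x24C98
Completed: cp=U+24C98 (starts at byte 0)
Byte[4]=F0: 4-byte lead, need 3 cont bytes. acc=0x0
Byte[5]=92: continuation. acc=(acc<<6)|0x12=0x12
Byte[6]=BF: continuation. acc=(acc<<6)|0x3F=0x4BF
Byte[7]=AD: continuation. acc=(acc<<6)|0x2D=0x12FED
Completed: cp=U+12FED (starts at byte 4)
Byte[8]=4D: 1-byte ASCII. cp=U+004D

Answer: U+24C98 U+12FED U+004D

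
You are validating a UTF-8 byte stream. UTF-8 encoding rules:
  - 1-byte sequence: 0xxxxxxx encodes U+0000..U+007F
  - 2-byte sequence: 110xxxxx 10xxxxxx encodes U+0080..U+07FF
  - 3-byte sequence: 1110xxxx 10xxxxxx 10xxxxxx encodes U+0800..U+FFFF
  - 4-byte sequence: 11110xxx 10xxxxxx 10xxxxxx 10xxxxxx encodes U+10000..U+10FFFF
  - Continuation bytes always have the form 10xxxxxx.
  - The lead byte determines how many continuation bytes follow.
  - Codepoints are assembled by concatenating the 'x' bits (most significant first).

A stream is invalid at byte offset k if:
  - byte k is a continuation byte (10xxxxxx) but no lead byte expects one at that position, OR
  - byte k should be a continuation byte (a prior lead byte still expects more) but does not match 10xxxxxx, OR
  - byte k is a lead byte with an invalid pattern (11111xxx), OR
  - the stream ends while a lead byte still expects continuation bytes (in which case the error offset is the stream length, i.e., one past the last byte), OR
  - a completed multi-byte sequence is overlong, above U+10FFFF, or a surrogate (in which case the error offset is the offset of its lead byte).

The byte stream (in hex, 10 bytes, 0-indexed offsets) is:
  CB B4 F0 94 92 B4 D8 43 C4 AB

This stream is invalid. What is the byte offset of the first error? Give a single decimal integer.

Answer: 7

Derivation:
Byte[0]=CB: 2-byte lead, need 1 cont bytes. acc=0xB
Byte[1]=B4: continuation. acc=(acc<<6)|0x34=0x2F4
Completed: cp=U+02F4 (starts at byte 0)
Byte[2]=F0: 4-byte lead, need 3 cont bytes. acc=0x0
Byte[3]=94: continuation. acc=(acc<<6)|0x14=0x14
Byte[4]=92: continuation. acc=(acc<<6)|0x12=0x512
Byte[5]=B4: continuation. acc=(acc<<6)|0x34=0x144B4
Completed: cp=U+144B4 (starts at byte 2)
Byte[6]=D8: 2-byte lead, need 1 cont bytes. acc=0x18
Byte[7]=43: expected 10xxxxxx continuation. INVALID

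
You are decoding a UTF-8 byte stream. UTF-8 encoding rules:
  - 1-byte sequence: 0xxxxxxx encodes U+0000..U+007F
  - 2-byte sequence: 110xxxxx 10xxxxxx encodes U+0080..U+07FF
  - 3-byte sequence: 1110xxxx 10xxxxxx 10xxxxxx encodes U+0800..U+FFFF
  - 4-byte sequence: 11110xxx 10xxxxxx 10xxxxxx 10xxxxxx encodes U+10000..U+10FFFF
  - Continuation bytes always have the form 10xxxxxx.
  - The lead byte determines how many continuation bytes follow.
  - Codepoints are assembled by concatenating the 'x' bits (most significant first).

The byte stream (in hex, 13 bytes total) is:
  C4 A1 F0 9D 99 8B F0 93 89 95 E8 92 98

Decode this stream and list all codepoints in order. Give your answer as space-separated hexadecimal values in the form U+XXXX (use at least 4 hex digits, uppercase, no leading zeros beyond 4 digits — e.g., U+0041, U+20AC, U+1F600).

Byte[0]=C4: 2-byte lead, need 1 cont bytes. acc=0x4
Byte[1]=A1: continuation. acc=(acc<<6)|0x21=0x121
Completed: cp=U+0121 (starts at byte 0)
Byte[2]=F0: 4-byte lead, need 3 cont bytes. acc=0x0
Byte[3]=9D: continuation. acc=(acc<<6)|0x1D=0x1D
Byte[4]=99: continuation. acc=(acc<<6)|0x19=0x759
Byte[5]=8B: continuation. acc=(acc<<6)|0x0B=0x1D64B
Completed: cp=U+1D64B (starts at byte 2)
Byte[6]=F0: 4-byte lead, need 3 cont bytes. acc=0x0
Byte[7]=93: continuation. acc=(acc<<6)|0x13=0x13
Byte[8]=89: continuation. acc=(acc<<6)|0x09=0x4C9
Byte[9]=95: continuation. acc=(acc<<6)|0x15=0x13255
Completed: cp=U+13255 (starts at byte 6)
Byte[10]=E8: 3-byte lead, need 2 cont bytes. acc=0x8
Byte[11]=92: continuation. acc=(acc<<6)|0x12=0x212
Byte[12]=98: continuation. acc=(acc<<6)|0x18=0x8498
Completed: cp=U+8498 (starts at byte 10)

Answer: U+0121 U+1D64B U+13255 U+8498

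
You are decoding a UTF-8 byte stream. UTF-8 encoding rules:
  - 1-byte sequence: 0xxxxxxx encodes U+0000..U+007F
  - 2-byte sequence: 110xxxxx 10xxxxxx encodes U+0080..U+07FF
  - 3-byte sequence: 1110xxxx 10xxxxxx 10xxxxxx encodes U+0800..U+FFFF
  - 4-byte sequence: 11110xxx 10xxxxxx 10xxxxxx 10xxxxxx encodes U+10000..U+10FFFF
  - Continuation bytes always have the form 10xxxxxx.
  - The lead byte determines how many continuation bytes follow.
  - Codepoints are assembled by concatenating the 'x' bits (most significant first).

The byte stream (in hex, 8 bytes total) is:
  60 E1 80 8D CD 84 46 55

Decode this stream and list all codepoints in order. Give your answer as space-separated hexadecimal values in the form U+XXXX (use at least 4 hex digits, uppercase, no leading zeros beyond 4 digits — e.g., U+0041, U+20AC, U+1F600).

Byte[0]=60: 1-byte ASCII. cp=U+0060
Byte[1]=E1: 3-byte lead, need 2 cont bytes. acc=0x1
Byte[2]=80: continuation. acc=(acc<<6)|0x00=0x40
Byte[3]=8D: continuation. acc=(acc<<6)|0x0D=0x100D
Completed: cp=U+100D (starts at byte 1)
Byte[4]=CD: 2-byte lead, need 1 cont bytes. acc=0xD
Byte[5]=84: continuation. acc=(acc<<6)|0x04=0x344
Completed: cp=U+0344 (starts at byte 4)
Byte[6]=46: 1-byte ASCII. cp=U+0046
Byte[7]=55: 1-byte ASCII. cp=U+0055

Answer: U+0060 U+100D U+0344 U+0046 U+0055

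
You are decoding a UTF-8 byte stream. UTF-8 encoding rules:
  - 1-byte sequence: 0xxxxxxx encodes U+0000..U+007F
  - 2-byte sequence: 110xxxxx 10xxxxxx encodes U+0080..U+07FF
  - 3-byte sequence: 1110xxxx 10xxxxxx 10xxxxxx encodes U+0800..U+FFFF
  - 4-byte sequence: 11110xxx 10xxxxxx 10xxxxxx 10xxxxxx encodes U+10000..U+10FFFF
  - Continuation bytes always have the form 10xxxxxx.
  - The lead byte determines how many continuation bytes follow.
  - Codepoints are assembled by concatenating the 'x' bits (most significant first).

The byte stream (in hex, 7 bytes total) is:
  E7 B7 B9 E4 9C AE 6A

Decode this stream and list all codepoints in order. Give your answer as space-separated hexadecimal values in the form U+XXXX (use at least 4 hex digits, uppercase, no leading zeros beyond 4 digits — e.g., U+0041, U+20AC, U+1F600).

Answer: U+7DF9 U+472E U+006A

Derivation:
Byte[0]=E7: 3-byte lead, need 2 cont bytes. acc=0x7
Byte[1]=B7: continuation. acc=(acc<<6)|0x37=0x1F7
Byte[2]=B9: continuation. acc=(acc<<6)|0x39=0x7DF9
Completed: cp=U+7DF9 (starts at byte 0)
Byte[3]=E4: 3-byte lead, need 2 cont bytes. acc=0x4
Byte[4]=9C: continuation. acc=(acc<<6)|0x1C=0x11C
Byte[5]=AE: continuation. acc=(acc<<6)|0x2E=0x472E
Completed: cp=U+472E (starts at byte 3)
Byte[6]=6A: 1-byte ASCII. cp=U+006A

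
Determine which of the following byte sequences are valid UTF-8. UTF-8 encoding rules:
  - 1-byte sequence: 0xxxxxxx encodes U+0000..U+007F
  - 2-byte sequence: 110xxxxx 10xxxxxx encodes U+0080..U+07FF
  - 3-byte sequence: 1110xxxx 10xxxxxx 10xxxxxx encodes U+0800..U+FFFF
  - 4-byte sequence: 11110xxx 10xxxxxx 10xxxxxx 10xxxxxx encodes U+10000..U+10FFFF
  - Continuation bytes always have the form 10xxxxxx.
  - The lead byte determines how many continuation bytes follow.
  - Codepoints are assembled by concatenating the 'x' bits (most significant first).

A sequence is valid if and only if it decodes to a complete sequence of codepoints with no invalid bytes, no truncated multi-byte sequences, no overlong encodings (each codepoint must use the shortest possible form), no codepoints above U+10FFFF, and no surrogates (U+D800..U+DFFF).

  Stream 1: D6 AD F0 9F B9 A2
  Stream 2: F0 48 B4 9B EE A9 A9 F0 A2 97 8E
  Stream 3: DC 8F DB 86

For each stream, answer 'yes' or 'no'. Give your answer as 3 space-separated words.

Stream 1: decodes cleanly. VALID
Stream 2: error at byte offset 1. INVALID
Stream 3: decodes cleanly. VALID

Answer: yes no yes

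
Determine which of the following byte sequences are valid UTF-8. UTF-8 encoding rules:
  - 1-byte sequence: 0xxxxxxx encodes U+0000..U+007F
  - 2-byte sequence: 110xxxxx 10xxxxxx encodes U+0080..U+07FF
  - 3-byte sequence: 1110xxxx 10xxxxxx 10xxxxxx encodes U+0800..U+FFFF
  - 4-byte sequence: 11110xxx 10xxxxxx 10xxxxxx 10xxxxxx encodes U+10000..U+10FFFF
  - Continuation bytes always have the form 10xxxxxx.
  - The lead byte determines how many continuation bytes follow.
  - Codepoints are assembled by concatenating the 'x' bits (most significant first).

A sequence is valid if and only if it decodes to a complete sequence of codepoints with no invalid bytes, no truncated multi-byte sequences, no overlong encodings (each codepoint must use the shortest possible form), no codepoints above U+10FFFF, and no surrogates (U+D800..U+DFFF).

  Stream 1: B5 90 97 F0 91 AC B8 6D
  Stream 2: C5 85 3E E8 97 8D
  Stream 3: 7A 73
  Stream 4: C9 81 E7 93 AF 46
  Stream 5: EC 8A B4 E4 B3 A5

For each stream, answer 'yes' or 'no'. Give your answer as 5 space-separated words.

Stream 1: error at byte offset 0. INVALID
Stream 2: decodes cleanly. VALID
Stream 3: decodes cleanly. VALID
Stream 4: decodes cleanly. VALID
Stream 5: decodes cleanly. VALID

Answer: no yes yes yes yes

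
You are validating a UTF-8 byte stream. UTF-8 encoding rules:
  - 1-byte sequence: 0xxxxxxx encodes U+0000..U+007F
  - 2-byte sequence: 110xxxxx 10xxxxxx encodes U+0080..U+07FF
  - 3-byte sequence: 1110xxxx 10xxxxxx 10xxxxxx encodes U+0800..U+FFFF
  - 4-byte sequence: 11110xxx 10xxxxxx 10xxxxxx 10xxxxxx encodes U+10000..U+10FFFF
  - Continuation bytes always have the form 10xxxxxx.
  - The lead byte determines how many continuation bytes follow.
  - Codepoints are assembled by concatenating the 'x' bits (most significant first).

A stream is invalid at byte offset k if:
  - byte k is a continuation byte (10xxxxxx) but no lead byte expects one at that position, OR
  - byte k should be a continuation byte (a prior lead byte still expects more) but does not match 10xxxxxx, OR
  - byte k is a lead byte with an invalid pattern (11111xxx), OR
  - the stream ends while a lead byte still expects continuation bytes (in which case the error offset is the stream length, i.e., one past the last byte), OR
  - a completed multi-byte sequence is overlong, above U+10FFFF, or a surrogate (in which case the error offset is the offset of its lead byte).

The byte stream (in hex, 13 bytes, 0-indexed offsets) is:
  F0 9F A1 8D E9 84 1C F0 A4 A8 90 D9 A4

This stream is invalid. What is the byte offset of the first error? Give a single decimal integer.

Answer: 6

Derivation:
Byte[0]=F0: 4-byte lead, need 3 cont bytes. acc=0x0
Byte[1]=9F: continuation. acc=(acc<<6)|0x1F=0x1F
Byte[2]=A1: continuation. acc=(acc<<6)|0x21=0x7E1
Byte[3]=8D: continuation. acc=(acc<<6)|0x0D=0x1F84D
Completed: cp=U+1F84D (starts at byte 0)
Byte[4]=E9: 3-byte lead, need 2 cont bytes. acc=0x9
Byte[5]=84: continuation. acc=(acc<<6)|0x04=0x244
Byte[6]=1C: expected 10xxxxxx continuation. INVALID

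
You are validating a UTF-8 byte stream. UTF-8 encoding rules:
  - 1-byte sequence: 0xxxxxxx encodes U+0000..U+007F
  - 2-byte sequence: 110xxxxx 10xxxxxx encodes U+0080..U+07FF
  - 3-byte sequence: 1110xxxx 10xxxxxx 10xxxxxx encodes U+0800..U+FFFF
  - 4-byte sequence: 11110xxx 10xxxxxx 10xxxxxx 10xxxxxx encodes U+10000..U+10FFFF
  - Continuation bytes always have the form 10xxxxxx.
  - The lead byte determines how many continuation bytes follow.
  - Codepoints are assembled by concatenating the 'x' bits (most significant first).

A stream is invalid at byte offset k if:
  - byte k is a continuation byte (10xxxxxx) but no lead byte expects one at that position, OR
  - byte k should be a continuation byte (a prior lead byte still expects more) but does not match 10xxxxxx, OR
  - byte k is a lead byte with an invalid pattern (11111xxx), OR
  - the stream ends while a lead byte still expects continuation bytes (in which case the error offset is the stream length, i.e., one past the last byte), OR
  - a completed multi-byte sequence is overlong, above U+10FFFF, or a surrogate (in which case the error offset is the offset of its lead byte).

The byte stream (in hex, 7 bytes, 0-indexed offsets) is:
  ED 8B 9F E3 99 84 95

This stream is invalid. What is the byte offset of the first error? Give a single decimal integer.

Byte[0]=ED: 3-byte lead, need 2 cont bytes. acc=0xD
Byte[1]=8B: continuation. acc=(acc<<6)|0x0B=0x34B
Byte[2]=9F: continuation. acc=(acc<<6)|0x1F=0xD2DF
Completed: cp=U+D2DF (starts at byte 0)
Byte[3]=E3: 3-byte lead, need 2 cont bytes. acc=0x3
Byte[4]=99: continuation. acc=(acc<<6)|0x19=0xD9
Byte[5]=84: continuation. acc=(acc<<6)|0x04=0x3644
Completed: cp=U+3644 (starts at byte 3)
Byte[6]=95: INVALID lead byte (not 0xxx/110x/1110/11110)

Answer: 6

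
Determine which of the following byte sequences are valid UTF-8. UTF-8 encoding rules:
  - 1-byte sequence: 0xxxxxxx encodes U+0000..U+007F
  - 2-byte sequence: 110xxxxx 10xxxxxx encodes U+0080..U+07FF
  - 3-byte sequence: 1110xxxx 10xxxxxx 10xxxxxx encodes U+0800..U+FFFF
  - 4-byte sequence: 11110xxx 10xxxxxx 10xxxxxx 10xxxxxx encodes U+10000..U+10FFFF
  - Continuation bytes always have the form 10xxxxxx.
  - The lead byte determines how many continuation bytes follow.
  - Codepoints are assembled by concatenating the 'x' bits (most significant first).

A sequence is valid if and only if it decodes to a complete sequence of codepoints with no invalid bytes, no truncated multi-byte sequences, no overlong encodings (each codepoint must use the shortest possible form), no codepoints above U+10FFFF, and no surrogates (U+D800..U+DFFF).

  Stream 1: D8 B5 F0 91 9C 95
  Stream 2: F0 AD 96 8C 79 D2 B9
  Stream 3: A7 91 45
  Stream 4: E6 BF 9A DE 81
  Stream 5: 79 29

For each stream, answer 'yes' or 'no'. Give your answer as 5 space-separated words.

Stream 1: decodes cleanly. VALID
Stream 2: decodes cleanly. VALID
Stream 3: error at byte offset 0. INVALID
Stream 4: decodes cleanly. VALID
Stream 5: decodes cleanly. VALID

Answer: yes yes no yes yes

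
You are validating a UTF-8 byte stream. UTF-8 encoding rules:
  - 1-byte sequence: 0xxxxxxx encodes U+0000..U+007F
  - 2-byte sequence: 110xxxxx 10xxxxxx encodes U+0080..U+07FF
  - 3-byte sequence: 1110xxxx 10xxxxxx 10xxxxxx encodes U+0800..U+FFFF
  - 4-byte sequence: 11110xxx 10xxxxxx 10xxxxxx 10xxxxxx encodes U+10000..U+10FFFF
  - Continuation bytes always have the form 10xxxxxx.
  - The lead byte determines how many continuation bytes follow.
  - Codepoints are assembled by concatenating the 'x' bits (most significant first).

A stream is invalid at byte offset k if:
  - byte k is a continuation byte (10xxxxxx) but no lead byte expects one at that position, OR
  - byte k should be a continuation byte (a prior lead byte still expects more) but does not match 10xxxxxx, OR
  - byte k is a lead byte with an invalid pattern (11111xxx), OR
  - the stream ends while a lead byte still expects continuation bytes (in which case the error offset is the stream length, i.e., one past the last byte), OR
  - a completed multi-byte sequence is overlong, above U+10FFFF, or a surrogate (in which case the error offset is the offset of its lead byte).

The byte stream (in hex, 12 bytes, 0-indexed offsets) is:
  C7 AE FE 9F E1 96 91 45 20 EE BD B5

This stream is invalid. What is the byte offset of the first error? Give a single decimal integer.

Answer: 2

Derivation:
Byte[0]=C7: 2-byte lead, need 1 cont bytes. acc=0x7
Byte[1]=AE: continuation. acc=(acc<<6)|0x2E=0x1EE
Completed: cp=U+01EE (starts at byte 0)
Byte[2]=FE: INVALID lead byte (not 0xxx/110x/1110/11110)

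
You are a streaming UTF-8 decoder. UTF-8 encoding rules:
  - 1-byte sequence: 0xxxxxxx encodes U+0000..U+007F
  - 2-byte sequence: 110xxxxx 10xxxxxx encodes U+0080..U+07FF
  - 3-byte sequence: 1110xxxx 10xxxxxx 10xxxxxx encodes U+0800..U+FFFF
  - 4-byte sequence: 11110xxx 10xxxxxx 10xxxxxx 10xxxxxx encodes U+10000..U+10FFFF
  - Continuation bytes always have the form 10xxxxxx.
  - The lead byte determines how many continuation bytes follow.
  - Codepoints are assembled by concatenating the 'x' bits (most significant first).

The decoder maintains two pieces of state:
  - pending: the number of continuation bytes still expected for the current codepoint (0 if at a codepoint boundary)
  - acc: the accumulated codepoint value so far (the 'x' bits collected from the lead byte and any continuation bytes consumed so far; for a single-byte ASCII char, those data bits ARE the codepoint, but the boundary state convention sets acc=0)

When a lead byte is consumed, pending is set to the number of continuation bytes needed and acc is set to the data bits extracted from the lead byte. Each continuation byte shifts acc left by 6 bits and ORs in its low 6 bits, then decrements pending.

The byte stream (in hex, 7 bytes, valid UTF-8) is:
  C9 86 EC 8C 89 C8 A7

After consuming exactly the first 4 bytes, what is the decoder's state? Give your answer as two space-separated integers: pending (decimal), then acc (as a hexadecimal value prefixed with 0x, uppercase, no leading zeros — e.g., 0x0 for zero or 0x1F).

Byte[0]=C9: 2-byte lead. pending=1, acc=0x9
Byte[1]=86: continuation. acc=(acc<<6)|0x06=0x246, pending=0
Byte[2]=EC: 3-byte lead. pending=2, acc=0xC
Byte[3]=8C: continuation. acc=(acc<<6)|0x0C=0x30C, pending=1

Answer: 1 0x30C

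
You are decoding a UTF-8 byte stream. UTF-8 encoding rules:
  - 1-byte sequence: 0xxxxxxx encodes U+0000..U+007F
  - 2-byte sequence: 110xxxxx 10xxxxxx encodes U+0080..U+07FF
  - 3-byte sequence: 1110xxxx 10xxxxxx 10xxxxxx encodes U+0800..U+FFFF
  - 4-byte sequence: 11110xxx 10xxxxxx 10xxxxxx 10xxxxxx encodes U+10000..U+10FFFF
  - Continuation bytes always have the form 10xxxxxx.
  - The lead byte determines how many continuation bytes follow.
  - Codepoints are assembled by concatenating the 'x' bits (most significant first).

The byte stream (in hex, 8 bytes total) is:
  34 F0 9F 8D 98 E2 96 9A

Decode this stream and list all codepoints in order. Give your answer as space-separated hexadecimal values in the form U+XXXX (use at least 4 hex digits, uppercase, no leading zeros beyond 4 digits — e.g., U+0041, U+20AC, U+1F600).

Byte[0]=34: 1-byte ASCII. cp=U+0034
Byte[1]=F0: 4-byte lead, need 3 cont bytes. acc=0x0
Byte[2]=9F: continuation. acc=(acc<<6)|0x1F=0x1F
Byte[3]=8D: continuation. acc=(acc<<6)|0x0D=0x7CD
Byte[4]=98: continuation. acc=(acc<<6)|0x18=0x1F358
Completed: cp=U+1F358 (starts at byte 1)
Byte[5]=E2: 3-byte lead, need 2 cont bytes. acc=0x2
Byte[6]=96: continuation. acc=(acc<<6)|0x16=0x96
Byte[7]=9A: continuation. acc=(acc<<6)|0x1A=0x259A
Completed: cp=U+259A (starts at byte 5)

Answer: U+0034 U+1F358 U+259A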